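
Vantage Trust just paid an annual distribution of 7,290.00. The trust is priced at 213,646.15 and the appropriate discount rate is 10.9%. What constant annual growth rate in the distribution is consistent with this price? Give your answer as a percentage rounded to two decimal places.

7.24%

P = D₀(1+g)/(r−g) ⇒ P(r−g) = D₀(1+g) ⇒ g(P+D₀) = P·r − D₀
g = (P·r − D₀)/(P + D₀) = (213,646.15×0.109 − 7,290.00) / (213,646.15 + 7,290.00) = 0.072407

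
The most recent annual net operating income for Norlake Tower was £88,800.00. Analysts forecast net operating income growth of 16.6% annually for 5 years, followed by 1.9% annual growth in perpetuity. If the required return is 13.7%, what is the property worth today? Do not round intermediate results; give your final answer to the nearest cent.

£1348903.57

D_1 = 103540.80000
D_2 = 120728.57280
D_3 = 140769.51588
D_4 = 164137.25552
D_5 = 191384.03994
Terminal value at year 5: TV = D_5×(1+g_2)/(r−g_2) = 195020.33670/0.118 = 1652714.71777
P_0 = D_1/(1+r)^1 + D_2/(1+r)^2 + D_3/(1+r)^3 + D_4/(1+r)^4 + D_5/(1+r)^5 + TV/(1+r)^5
    = 91064.90765 + 93387.58340 + 95769.50065 + 98212.17041 + 100717.14222 + 869752.27051 = 1348903.57483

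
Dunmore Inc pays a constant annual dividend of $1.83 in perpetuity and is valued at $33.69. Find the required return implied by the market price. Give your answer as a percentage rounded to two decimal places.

P = C/r ⇒ r = C/P = $1.83/$33.69 = 0.054319

5.43%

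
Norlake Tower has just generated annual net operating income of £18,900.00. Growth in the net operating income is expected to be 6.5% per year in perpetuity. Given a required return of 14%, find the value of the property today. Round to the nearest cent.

D₁ = D₀ × (1 + g) = £18,900.00 × 1.065 = £20,128.5000
Growing perpetuity: P = D₁ / (r − g) = £20,128.5000 / (0.14 − 0.065) = £268,380.00

£268380.00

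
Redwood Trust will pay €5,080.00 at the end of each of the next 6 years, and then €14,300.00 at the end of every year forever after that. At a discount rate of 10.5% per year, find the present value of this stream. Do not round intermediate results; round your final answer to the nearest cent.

PV of 6-year annuity: €5,080.00 × [1 − (1+0.105)^−6] / 0.105 = 21804.27129
Perpetuity value at year 6: €14,300.00 / 0.105 = 136190.47619
PV of perpetuity: 136190.47619 / (1+0.105)^6 = 74812.31095
Total PV = 21804.27129 + 74812.31095 = 96616.58224

€96616.58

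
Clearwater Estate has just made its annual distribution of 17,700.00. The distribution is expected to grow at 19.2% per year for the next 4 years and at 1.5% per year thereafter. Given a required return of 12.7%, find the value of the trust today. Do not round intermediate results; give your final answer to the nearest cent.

D_1 = 21098.40000
D_2 = 25149.29280
D_3 = 29977.95702
D_4 = 35733.72476
Terminal value at year 4: TV = D_4×(1+g_2)/(r−g_2) = 36269.73064/0.112 = 323836.88068
P_0 = D_1/(1+r)^1 + D_2/(1+r)^2 + D_3/(1+r)^3 + D_4/(1+r)^4 + TV/(1+r)^4
    = 18720.85182 + 19800.58152 + 20942.58489 + 22150.45358 + 200738.48557 = 282352.95737

282352.96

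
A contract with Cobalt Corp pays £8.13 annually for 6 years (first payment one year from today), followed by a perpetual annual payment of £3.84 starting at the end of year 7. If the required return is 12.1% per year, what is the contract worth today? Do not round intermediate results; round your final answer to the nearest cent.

£49.32

PV of 6-year annuity: £8.13 × [1 − (1+0.121)^−6] / 0.121 = 33.33129
Perpetuity value at year 6: £3.84 / 0.121 = 31.73554
PV of perpetuity: 31.73554 / (1+0.121)^6 = 15.99235
Total PV = 33.33129 + 15.99235 = 49.32363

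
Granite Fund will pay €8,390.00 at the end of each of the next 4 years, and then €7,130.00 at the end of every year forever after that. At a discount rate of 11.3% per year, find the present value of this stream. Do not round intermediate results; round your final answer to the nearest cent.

PV of 4-year annuity: €8,390.00 × [1 − (1+0.113)^−4] / 0.113 = 25863.66612
Perpetuity value at year 4: €7,130.00 / 0.113 = 63097.34513
PV of perpetuity: 63097.34513 / (1+0.113)^4 = 41117.85295
Total PV = 25863.66612 + 41117.85295 = 66981.51907

€66981.52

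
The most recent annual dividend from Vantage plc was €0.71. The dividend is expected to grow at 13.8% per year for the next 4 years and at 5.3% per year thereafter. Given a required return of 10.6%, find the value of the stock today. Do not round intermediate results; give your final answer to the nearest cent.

€18.86

D_1 = 0.80798
D_2 = 0.91948
D_3 = 1.04637
D_4 = 1.19077
Terminal value at year 4: TV = D_4×(1+g_2)/(r−g_2) = 1.25388/0.053 = 23.65810
P_0 = D_1/(1+r)^1 + D_2/(1+r)^2 + D_3/(1+r)^3 + D_4/(1+r)^4 + TV/(1+r)^4
    = 0.73054 + 0.75168 + 0.77343 + 0.79581 + 15.81100 = 18.86246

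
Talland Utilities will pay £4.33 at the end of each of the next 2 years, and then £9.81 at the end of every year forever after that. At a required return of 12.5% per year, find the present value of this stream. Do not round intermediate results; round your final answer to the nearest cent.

£69.28

PV of 2-year annuity: £4.33 × [1 − (1+0.125)^−2] / 0.125 = 7.27012
Perpetuity value at year 2: £9.81 / 0.125 = 78.48000
PV of perpetuity: 78.48000 / (1+0.125)^2 = 62.00889
Total PV = 7.27012 + 62.00889 = 69.27901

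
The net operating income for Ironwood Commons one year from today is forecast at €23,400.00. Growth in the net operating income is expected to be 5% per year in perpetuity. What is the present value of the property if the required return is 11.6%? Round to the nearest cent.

Growing perpetuity: P = D₁ / (r − g) = €23,400.0000 / (0.116 − 0.05) = €354,545.45

€354545.45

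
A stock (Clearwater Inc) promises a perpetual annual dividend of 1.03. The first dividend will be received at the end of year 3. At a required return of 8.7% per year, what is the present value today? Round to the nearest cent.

Value at end of year 2: C / r = 1.03 / 0.087 = 11.8391
Discount to today: PV = 11.8391 / (1 + 0.087)^2 = 11.8391 / 1.181569 = 10.02

10.02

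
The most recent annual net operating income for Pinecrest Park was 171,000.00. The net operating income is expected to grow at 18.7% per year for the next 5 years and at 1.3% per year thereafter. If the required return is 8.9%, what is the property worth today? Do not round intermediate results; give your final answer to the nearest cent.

4622221.34

D_1 = 202977.00000
D_2 = 240933.69900
D_3 = 285988.30071
D_4 = 339468.11295
D_5 = 402948.65007
Terminal value at year 5: TV = D_5×(1+g_2)/(r−g_2) = 408186.98252/0.076 = 5370881.34892
P_0 = D_1/(1+r)^1 + D_2/(1+r)^2 + D_3/(1+r)^3 + D_4/(1+r)^4 + D_5/(1+r)^5 + TV/(1+r)^5
    = 186388.42975 + 203161.67687 + 221444.36221 + 241372.32135 + 263093.61381 + 3506760.93143 = 4622221.33542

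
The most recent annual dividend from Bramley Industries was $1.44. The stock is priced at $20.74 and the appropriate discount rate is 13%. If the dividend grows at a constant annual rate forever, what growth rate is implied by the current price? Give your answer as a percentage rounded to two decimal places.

5.66%

P = D₀(1+g)/(r−g) ⇒ P(r−g) = D₀(1+g) ⇒ g(P+D₀) = P·r − D₀
g = (P·r − D₀)/(P + D₀) = ($20.74×0.13 − $1.44) / ($20.74 + $1.44) = 0.056637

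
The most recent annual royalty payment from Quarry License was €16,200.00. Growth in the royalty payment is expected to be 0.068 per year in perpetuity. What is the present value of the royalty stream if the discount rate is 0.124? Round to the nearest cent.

€308957.14

D₁ = D₀ × (1 + g) = €16,200.00 × 1.068 = €17,301.6000
Growing perpetuity: P = D₁ / (r − g) = €17,301.6000 / (0.124 − 0.068) = €308,957.14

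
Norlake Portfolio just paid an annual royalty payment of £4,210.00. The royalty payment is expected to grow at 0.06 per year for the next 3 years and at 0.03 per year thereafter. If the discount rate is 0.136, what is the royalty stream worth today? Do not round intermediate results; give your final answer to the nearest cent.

£44249.21

D_1 = 4462.60000
D_2 = 4730.35600
D_3 = 5014.17736
Terminal value at year 3: TV = D_3×(1+g_2)/(r−g_2) = 5164.60268/0.106 = 48722.66680
P_0 = D_1/(1+r)^1 + D_2/(1+r)^2 + D_3/(1+r)^3 + TV/(1+r)^3
    = 3928.34507 + 3665.53325 + 3420.30392 + 33235.02861 = 44249.21085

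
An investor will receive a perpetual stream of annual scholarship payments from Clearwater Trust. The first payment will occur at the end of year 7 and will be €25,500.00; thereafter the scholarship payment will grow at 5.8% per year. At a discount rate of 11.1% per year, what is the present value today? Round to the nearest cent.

€255846.78

Value at end of year 6: C₁ / (r − g) = €25,500.00 / (0.111 − 0.058) = €481,132.0755
Discount to today: PV = €481,132.0755 / (1 + 0.111)^6 = €481,132.0755 / 1.880548 = €255,846.78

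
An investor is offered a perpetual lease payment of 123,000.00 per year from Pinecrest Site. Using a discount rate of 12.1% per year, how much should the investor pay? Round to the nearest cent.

1016528.93

Level perpetuity: PV = C / r = 123,000.00 / 0.121 = 1,016,528.93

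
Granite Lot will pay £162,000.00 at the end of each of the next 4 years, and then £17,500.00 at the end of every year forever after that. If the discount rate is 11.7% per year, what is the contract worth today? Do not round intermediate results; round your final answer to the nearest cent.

£591257.22

PV of 4-year annuity: £162,000.00 × [1 − (1+0.117)^−4] / 0.117 = 495175.78676
Perpetuity value at year 4: £17,500.00 / 0.117 = 149572.64957
PV of perpetuity: 149572.64957 / (1+0.117)^4 = 96081.43804
Total PV = 495175.78676 + 96081.43804 = 591257.22480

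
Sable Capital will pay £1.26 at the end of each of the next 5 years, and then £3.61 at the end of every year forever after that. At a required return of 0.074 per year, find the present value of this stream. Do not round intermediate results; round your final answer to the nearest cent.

PV of 5-year annuity: £1.26 × [1 − (1+0.074)^−5] / 0.074 = 5.11139
Perpetuity value at year 5: £3.61 / 0.074 = 48.78378
PV of perpetuity: 48.78378 / (1+0.074)^5 = 34.13926
Total PV = 5.11139 + 34.13926 = 39.25064

£39.25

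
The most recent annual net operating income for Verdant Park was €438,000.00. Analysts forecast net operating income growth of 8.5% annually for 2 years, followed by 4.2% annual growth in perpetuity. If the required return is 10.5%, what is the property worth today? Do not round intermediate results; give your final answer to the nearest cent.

D_1 = 475230.00000
D_2 = 515624.55000
Terminal value at year 2: TV = D_2×(1+g_2)/(r−g_2) = 537280.78110/0.063 = 8528266.36667
P_0 = D_1/(1+r)^1 + D_2/(1+r)^2 + TV/(1+r)^2
    = 430072.39819 + 422288.28239 + 6984514.13089 = 7836874.81146

€7836874.81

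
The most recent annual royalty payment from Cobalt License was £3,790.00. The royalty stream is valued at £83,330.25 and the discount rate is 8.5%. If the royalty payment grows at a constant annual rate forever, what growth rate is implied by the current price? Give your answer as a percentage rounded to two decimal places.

P = D₀(1+g)/(r−g) ⇒ P(r−g) = D₀(1+g) ⇒ g(P+D₀) = P·r − D₀
g = (P·r − D₀)/(P + D₀) = (£83,330.25×0.085 − £3,790.00) / (£83,330.25 + £3,790.00) = 0.037799

3.78%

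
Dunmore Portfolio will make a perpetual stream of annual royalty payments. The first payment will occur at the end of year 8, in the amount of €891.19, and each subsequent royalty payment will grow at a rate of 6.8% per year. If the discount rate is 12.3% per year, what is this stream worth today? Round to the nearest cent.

€7193.65

Value at end of year 7: C₁ / (r − g) = €891.19 / (0.123 − 0.068) = €16,203.4545
Discount to today: PV = €16,203.4545 / (1 + 0.123)^7 = €16,203.4545 / 2.252466 = €7,193.65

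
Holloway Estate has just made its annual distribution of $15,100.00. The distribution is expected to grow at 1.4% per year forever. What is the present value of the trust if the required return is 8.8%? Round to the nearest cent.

$206910.81

D₁ = D₀ × (1 + g) = $15,100.00 × 1.014 = $15,311.4000
Growing perpetuity: P = D₁ / (r − g) = $15,311.4000 / (0.088 − 0.014) = $206,910.81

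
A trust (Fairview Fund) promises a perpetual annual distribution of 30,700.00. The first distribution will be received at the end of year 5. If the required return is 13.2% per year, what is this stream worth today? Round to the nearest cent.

Value at end of year 4: C / r = 30,700.00 / 0.132 = 232,575.7576
Discount to today: PV = 232,575.7576 / (1 + 0.132)^4 = 232,575.7576 / 1.642047 = 141,637.66

141637.66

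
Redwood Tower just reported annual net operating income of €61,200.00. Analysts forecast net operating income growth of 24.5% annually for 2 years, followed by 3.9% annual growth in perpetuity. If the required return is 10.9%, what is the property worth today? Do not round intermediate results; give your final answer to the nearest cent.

€1290675.13

D_1 = 76194.00000
D_2 = 94861.53000
Terminal value at year 2: TV = D_2×(1+g_2)/(r−g_2) = 98561.12967/0.07 = 1408016.13814
P_0 = D_1/(1+r)^1 + D_2/(1+r)^2 + TV/(1+r)^2
    = 68705.13977 + 77130.65736 + 1144839.32847 = 1290675.12560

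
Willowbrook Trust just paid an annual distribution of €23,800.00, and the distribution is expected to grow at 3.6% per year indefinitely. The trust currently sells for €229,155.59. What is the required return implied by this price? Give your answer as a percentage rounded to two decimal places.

14.36%

D₁ = €23,800.00 × 1.036 = €24,656.8000
P = D₁/(r − g) ⇒ r = D₁/P + g = €24,656.8000/€229,155.59 + 0.036 = 0.107599 + 0.036 = 0.143599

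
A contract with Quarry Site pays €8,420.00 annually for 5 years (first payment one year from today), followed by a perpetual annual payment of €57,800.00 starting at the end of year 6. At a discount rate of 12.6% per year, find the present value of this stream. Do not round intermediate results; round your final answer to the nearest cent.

PV of 5-year annuity: €8,420.00 × [1 − (1+0.126)^−5] / 0.126 = 29906.42533
Perpetuity value at year 5: €57,800.00 / 0.126 = 458730.15873
PV of perpetuity: 458730.15873 / (1+0.126)^5 = 253434.26991
Total PV = 29906.42533 + 253434.26991 = 283340.69524

€283340.70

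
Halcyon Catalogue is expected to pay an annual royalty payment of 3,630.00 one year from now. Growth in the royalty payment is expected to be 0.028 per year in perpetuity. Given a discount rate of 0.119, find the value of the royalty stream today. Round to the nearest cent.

Growing perpetuity: P = D₁ / (r − g) = 3,630.0000 / (0.119 − 0.028) = 39,890.11

39890.11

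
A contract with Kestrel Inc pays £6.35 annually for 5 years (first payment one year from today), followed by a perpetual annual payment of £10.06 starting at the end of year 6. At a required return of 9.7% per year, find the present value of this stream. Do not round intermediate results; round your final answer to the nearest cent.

£89.54

PV of 5-year annuity: £6.35 × [1 − (1+0.097)^−5] / 0.097 = 24.25712
Perpetuity value at year 5: £10.06 / 0.097 = 103.71134
PV of perpetuity: 103.71134 / (1+0.097)^5 = 65.28195
Total PV = 24.25712 + 65.28195 = 89.53907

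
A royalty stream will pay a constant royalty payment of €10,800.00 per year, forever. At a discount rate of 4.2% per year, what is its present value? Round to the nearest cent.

€257142.86

Level perpetuity: PV = C / r = €10,800.00 / 0.042 = €257,142.86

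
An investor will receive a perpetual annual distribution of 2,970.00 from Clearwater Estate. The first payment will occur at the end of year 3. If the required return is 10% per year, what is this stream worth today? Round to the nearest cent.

24545.45

Value at end of year 2: C / r = 2,970.00 / 0.1 = 29,700.0000
Discount to today: PV = 29,700.0000 / (1 + 0.1)^2 = 29,700.0000 / 1.210000 = 24,545.45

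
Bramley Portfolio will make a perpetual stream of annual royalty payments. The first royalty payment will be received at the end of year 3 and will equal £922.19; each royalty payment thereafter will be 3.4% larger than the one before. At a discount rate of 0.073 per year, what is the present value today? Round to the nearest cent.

£20537.92

Value at end of year 2: C₁ / (r − g) = £922.19 / (0.073 − 0.034) = £23,645.8974
Discount to today: PV = £23,645.8974 / (1 + 0.073)^2 = £23,645.8974 / 1.151329 = £20,537.92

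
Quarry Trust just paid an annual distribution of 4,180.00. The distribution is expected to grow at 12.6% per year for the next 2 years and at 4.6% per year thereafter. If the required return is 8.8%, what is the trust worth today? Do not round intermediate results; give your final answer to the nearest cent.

120303.80

D_1 = 4706.68000
D_2 = 5299.72168
Terminal value at year 2: TV = D_2×(1+g_2)/(r−g_2) = 5543.50888/0.042 = 131988.30660
P_0 = D_1/(1+r)^1 + D_2/(1+r)^2 + TV/(1+r)^2
    = 4325.99265 + 4477.08430 + 111500.71857 = 120303.79552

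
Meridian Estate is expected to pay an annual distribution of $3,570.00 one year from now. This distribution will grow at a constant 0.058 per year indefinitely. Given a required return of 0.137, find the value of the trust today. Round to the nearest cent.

Growing perpetuity: P = D₁ / (r − g) = $3,570.0000 / (0.137 − 0.058) = $45,189.87

$45189.87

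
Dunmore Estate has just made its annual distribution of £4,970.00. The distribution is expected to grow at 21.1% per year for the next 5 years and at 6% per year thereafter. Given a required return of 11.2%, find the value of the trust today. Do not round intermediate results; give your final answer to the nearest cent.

D_1 = 6018.67000
D_2 = 7288.60937
D_3 = 8826.50595
D_4 = 10688.89870
D_5 = 12944.25633
Terminal value at year 5: TV = D_5×(1+g_2)/(r−g_2) = 13720.91171/0.052 = 263863.68669
P_0 = D_1/(1+r)^1 + D_2/(1+r)^2 + D_3/(1+r)^3 + D_4/(1+r)^4 + D_5/(1+r)^5 + TV/(1+r)^5
    = 5412.47302 + 5894.33888 + 6419.10466 + 6990.58969 + 7612.95334 + 155187.12586 = 187516.58545

£187516.59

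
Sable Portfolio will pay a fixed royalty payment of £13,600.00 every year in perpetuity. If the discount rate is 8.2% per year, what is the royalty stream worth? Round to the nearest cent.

Level perpetuity: PV = C / r = £13,600.00 / 0.082 = £165,853.66

£165853.66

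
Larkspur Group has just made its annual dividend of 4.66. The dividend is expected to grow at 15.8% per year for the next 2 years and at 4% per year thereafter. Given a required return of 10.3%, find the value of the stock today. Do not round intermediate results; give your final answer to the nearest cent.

D_1 = 5.39628
D_2 = 6.24889
Terminal value at year 2: TV = D_2×(1+g_2)/(r−g_2) = 6.49885/0.063 = 103.15632
P_0 = D_1/(1+r)^1 + D_2/(1+r)^2 + TV/(1+r)^2
    = 4.89237 + 5.13632 + 84.79003 = 94.81872

94.82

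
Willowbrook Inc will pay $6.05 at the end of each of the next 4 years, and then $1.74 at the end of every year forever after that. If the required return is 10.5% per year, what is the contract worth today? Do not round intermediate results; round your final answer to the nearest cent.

$30.09

PV of 4-year annuity: $6.05 × [1 − (1+0.105)^−4] / 0.105 = 18.97194
Perpetuity value at year 4: $1.74 / 0.105 = 16.57143
PV of perpetuity: 16.57143 / (1+0.105)^4 = 11.11504
Total PV = 18.97194 + 11.11504 = 30.08698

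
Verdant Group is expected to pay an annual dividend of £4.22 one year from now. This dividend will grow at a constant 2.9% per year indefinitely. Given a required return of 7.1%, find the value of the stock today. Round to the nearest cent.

Growing perpetuity: P = D₁ / (r − g) = £4.2200 / (0.071 − 0.029) = £100.48

£100.48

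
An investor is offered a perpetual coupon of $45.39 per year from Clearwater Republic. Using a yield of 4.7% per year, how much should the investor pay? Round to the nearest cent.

Level perpetuity: PV = C / r = $45.39 / 0.047 = $965.74

$965.74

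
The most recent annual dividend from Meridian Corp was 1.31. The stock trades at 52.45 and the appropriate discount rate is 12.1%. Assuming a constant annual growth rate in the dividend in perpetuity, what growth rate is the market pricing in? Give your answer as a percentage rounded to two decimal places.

9.37%

P = D₀(1+g)/(r−g) ⇒ P(r−g) = D₀(1+g) ⇒ g(P+D₀) = P·r − D₀
g = (P·r − D₀)/(P + D₀) = (52.45×0.121 − 1.31) / (52.45 + 1.31) = 0.093684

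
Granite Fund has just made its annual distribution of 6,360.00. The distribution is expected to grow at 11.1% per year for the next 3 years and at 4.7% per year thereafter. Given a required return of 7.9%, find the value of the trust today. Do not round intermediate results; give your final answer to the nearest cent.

D_1 = 7065.96000
D_2 = 7850.28156
D_3 = 8721.66281
Terminal value at year 3: TV = D_3×(1+g_2)/(r−g_2) = 9131.58097/0.032 = 285361.90517
P_0 = D_1/(1+r)^1 + D_2/(1+r)^2 + D_3/(1+r)^3 + TV/(1+r)^3
    = 6548.61909 + 6742.83208 + 6942.80485 + 227159.89631 = 247394.15234

247394.15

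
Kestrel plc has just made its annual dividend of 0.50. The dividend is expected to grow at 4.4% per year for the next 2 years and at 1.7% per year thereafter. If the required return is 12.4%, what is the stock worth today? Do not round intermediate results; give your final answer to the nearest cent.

5.00

D_1 = 0.52200
D_2 = 0.54497
Terminal value at year 2: TV = D_2×(1+g_2)/(r−g_2) = 0.55423/0.107 = 5.17974
P_0 = D_1/(1+r)^1 + D_2/(1+r)^2 + TV/(1+r)^2
    = 0.46441 + 0.43136 + 4.09992 = 4.99569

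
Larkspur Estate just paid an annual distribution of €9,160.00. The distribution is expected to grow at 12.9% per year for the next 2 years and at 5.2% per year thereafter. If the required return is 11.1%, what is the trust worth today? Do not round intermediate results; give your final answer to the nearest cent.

D_1 = 10341.64000
D_2 = 11675.71156
Terminal value at year 2: TV = D_2×(1+g_2)/(r−g_2) = 12282.84856/0.059 = 208183.87392
P_0 = D_1/(1+r)^1 + D_2/(1+r)^2 + TV/(1+r)^2
    = 9308.40684 + 9459.21811 + 168662.66872 = 187430.29367

€187430.29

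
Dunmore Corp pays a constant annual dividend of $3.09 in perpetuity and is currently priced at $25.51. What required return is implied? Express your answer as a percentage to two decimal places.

P = C/r ⇒ r = C/P = $3.09/$25.51 = 0.121129

12.11%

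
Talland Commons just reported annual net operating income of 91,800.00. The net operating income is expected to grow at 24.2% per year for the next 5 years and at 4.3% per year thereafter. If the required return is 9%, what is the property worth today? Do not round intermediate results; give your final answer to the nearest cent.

D_1 = 114015.60000
D_2 = 141607.37520
D_3 = 175876.36000
D_4 = 218438.43912
D_5 = 271300.54138
Terminal value at year 5: TV = D_5×(1+g_2)/(r−g_2) = 282966.46466/0.047 = 6020563.07796
P_0 = D_1/(1+r)^1 + D_2/(1+r)^2 + D_3/(1+r)^3 + D_4/(1+r)^4 + D_5/(1+r)^5 + TV/(1+r)^5
    = 104601.46789 + 119188.09460 + 135808.81972 + 154747.29734 + 176326.73697 + 3912952.90756 = 4603625.32408

4603625.32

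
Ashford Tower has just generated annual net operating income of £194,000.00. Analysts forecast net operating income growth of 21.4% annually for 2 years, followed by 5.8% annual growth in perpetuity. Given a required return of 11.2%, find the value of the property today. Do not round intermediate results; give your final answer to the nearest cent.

£4973259.53

D_1 = 235516.00000
D_2 = 285916.42400
Terminal value at year 2: TV = D_2×(1+g_2)/(r−g_2) = 302499.57659/0.054 = 5601844.01096
P_0 = D_1/(1+r)^1 + D_2/(1+r)^2 + TV/(1+r)^2
    = 211794.96403 + 231222.19994 + 4530242.36175 = 4973259.52571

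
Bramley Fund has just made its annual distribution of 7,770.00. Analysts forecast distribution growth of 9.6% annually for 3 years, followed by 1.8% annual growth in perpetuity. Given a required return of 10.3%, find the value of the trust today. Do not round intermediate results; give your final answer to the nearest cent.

D_1 = 8515.92000
D_2 = 9333.44832
D_3 = 10229.45936
Terminal value at year 3: TV = D_3×(1+g_2)/(r−g_2) = 10413.58963/0.085 = 122512.81914
P_0 = D_1/(1+r)^1 + D_2/(1+r)^2 + D_3/(1+r)^3 + TV/(1+r)^3
    = 7720.68903 + 7671.69100 + 7623.00393 + 91296.68242 = 114312.06638

114312.07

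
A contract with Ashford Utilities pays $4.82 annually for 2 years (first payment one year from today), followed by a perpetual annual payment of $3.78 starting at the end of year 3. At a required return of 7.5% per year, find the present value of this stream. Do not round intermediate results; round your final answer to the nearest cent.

PV of 2-year annuity: $4.82 × [1 − (1+0.075)^−2] / 0.075 = 8.65462
Perpetuity value at year 2: $3.78 / 0.075 = 50.40000
PV of perpetuity: 50.40000 / (1+0.075)^2 = 43.61276
Total PV = 8.65462 + 43.61276 = 52.26739

$52.27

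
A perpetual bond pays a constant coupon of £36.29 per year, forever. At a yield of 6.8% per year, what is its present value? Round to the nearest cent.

£533.68

Level perpetuity: PV = C / r = £36.29 / 0.068 = £533.68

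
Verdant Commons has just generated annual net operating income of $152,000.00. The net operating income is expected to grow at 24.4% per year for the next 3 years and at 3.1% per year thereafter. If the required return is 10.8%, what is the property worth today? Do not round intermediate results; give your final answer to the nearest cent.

D_1 = 189088.00000
D_2 = 235225.47200
D_3 = 292620.48717
Terminal value at year 3: TV = D_3×(1+g_2)/(r−g_2) = 301691.72227/0.077 = 3918074.31520
P_0 = D_1/(1+r)^1 + D_2/(1+r)^2 + D_3/(1+r)^3 + TV/(1+r)^3
    = 170657.03971 + 191604.11318 + 215122.30757 + 2880403.88454 = 3457787.34500

$3457787.35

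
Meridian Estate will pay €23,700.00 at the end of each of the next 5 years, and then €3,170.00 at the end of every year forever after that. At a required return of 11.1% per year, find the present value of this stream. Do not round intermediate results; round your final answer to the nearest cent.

€104244.84

PV of 5-year annuity: €23,700.00 × [1 − (1+0.111)^−5] / 0.111 = 87372.86121
Perpetuity value at year 5: €3,170.00 / 0.111 = 28558.55856
PV of perpetuity: 28558.55856 / (1+0.111)^5 = 16871.97754
Total PV = 87372.86121 + 16871.97754 = 104244.83875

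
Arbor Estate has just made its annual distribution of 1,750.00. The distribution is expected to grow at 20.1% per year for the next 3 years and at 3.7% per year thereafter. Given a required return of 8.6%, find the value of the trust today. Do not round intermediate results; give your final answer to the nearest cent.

56533.52

D_1 = 2101.75000
D_2 = 2524.20175
D_3 = 3031.56630
Terminal value at year 3: TV = D_3×(1+g_2)/(r−g_2) = 3143.73425/0.049 = 64157.84194
P_0 = D_1/(1+r)^1 + D_2/(1+r)^2 + D_3/(1+r)^3 + TV/(1+r)^3
    = 1935.31308 + 2140.24954 + 2366.88739 + 50091.06570 = 56533.51570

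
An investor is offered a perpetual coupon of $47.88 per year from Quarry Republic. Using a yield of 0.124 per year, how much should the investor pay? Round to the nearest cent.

$386.13

Level perpetuity: PV = C / r = $47.88 / 0.124 = $386.13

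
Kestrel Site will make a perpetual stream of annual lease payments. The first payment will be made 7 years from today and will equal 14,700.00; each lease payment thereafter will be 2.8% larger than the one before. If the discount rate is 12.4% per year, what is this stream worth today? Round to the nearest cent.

Value at end of year 6: C₁ / (r − g) = 14,700.00 / (0.124 − 0.028) = 153,125.0000
Discount to today: PV = 153,125.0000 / (1 + 0.124)^6 = 153,125.0000 / 2.016498 = 75,936.09

75936.09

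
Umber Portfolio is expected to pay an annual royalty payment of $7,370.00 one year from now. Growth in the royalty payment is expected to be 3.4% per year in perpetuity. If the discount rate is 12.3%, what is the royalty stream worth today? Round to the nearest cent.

$82808.99

Growing perpetuity: P = D₁ / (r − g) = $7,370.0000 / (0.123 − 0.034) = $82,808.99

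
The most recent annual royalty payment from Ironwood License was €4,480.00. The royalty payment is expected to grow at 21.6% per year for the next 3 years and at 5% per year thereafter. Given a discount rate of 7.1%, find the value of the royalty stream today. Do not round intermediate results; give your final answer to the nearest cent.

D_1 = 5447.68000
D_2 = 6624.37888
D_3 = 8055.24472
Terminal value at year 3: TV = D_3×(1+g_2)/(r−g_2) = 8458.00695/0.021 = 402762.23590
P_0 = D_1/(1+r)^1 + D_2/(1+r)^2 + D_3/(1+r)^3 + TV/(1+r)^3
    = 5086.53595 + 5775.18927 + 6557.07764 + 327853.88222 = 345272.68509

€345272.69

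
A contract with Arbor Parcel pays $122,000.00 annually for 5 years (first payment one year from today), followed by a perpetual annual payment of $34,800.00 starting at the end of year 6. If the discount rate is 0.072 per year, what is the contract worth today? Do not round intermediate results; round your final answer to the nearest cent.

$838964.05

PV of 5-year annuity: $122,000.00 × [1 − (1+0.072)^−5] / 0.072 = 497556.73466
Perpetuity value at year 5: $34,800.00 / 0.072 = 483333.33333
PV of perpetuity: 483333.33333 / (1+0.072)^5 = 341407.31394
Total PV = 497556.73466 + 341407.31394 = 838964.04860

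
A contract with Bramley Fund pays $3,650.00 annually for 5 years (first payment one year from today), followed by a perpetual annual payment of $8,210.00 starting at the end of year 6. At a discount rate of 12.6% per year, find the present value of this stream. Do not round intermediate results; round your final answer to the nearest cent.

PV of 5-year annuity: $3,650.00 × [1 − (1+0.126)^−5] / 0.126 = 12964.18675
Perpetuity value at year 5: $8,210.00 / 0.126 = 65158.73016
PV of perpetuity: 65158.73016 / (1+0.126)^5 = 35998.18955
Total PV = 12964.18675 + 35998.18955 = 48962.37630

$48962.38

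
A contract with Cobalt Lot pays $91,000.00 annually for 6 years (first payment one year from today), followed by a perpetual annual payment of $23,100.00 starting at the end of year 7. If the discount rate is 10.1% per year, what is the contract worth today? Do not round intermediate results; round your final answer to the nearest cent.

PV of 6-year annuity: $91,000.00 × [1 − (1+0.101)^−6] / 0.101 = 395169.97385
Perpetuity value at year 6: $23,100.00 / 0.101 = 228712.87129
PV of perpetuity: 228712.87129 / (1+0.101)^6 = 128400.49331
Total PV = 395169.97385 + 128400.49331 = 523570.46716

$523570.47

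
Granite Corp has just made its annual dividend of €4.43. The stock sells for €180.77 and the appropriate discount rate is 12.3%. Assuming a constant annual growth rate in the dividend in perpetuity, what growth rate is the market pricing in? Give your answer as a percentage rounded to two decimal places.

P = D₀(1+g)/(r−g) ⇒ P(r−g) = D₀(1+g) ⇒ g(P+D₀) = P·r − D₀
g = (P·r − D₀)/(P + D₀) = (€180.77×0.123 − €4.43) / (€180.77 + €4.43) = 0.096138

9.61%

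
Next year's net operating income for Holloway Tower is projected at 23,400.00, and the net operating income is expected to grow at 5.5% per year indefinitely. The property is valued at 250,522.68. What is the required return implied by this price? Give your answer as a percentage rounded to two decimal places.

P = D₁/(r − g) ⇒ r = D₁/P + g = 23,400.0000/250,522.68 + 0.055 = 0.093405 + 0.055 = 0.148405

14.84%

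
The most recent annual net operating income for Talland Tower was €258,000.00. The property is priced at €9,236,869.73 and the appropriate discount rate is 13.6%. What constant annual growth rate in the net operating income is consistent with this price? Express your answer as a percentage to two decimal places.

P = D₀(1+g)/(r−g) ⇒ P(r−g) = D₀(1+g) ⇒ g(P+D₀) = P·r − D₀
g = (P·r − D₀)/(P + D₀) = (€9,236,869.73×0.136 − €258,000.00) / (€9,236,869.73 + €258,000.00) = 0.105132

10.51%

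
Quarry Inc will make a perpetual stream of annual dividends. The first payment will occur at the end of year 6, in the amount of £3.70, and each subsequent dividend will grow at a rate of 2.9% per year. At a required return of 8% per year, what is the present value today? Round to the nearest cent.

£49.38

Value at end of year 5: C₁ / (r − g) = £3.70 / (0.08 − 0.029) = £72.5490
Discount to today: PV = £72.5490 / (1 + 0.08)^5 = £72.5490 / 1.469328 = £49.38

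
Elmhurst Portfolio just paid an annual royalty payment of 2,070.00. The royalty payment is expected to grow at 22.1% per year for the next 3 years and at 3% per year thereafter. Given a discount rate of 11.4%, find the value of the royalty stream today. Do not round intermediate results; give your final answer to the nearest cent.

40902.19

D_1 = 2527.47000
D_2 = 3086.04087
D_3 = 3768.05590
Terminal value at year 3: TV = D_3×(1+g_2)/(r−g_2) = 3881.09758/0.084 = 46203.54261
P_0 = D_1/(1+r)^1 + D_2/(1+r)^2 + D_3/(1+r)^3 + TV/(1+r)^3
    = 2268.82406 + 2486.74522 + 2725.59777 + 33421.02024 = 40902.18728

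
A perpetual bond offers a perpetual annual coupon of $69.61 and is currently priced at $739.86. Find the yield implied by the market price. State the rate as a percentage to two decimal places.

P = C/r ⇒ r = C/P = $69.61/$739.86 = 0.094085

9.41%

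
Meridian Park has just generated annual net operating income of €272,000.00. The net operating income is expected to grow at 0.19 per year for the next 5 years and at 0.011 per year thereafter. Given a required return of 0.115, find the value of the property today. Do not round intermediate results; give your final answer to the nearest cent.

€5321728.47

D_1 = 323680.00000
D_2 = 385179.20000
D_3 = 458363.24800
D_4 = 545452.26512
D_5 = 649088.19549
Terminal value at year 5: TV = D_5×(1+g_2)/(r−g_2) = 656228.16564/0.104 = 6309886.20811
P_0 = D_1/(1+r)^1 + D_2/(1+r)^2 + D_3/(1+r)^3 + D_4/(1+r)^4 + D_5/(1+r)^5 + TV/(1+r)^5
    = 290295.96413 + 309822.59848 + 330662.68358 + 352904.56813 + 376642.54356 + 3661400.11100 = 5321728.46888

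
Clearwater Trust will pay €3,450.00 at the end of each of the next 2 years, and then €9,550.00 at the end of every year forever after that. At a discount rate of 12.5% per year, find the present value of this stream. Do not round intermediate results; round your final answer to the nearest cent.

PV of 2-year annuity: €3,450.00 × [1 − (1+0.125)^−2] / 0.125 = 5792.59259
Perpetuity value at year 2: €9,550.00 / 0.125 = 76400.00000
PV of perpetuity: 76400.00000 / (1+0.125)^2 = 60365.43210
Total PV = 5792.59259 + 60365.43210 = 66158.02469

€66158.02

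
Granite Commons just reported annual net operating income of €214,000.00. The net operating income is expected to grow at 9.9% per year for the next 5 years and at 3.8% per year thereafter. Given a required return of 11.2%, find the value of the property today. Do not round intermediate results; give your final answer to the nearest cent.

€3863427.57

D_1 = 235186.00000
D_2 = 258469.41400
D_3 = 284057.88599
D_4 = 312179.61670
D_5 = 343085.39875
Terminal value at year 5: TV = D_5×(1+g_2)/(r−g_2) = 356122.64390/0.074 = 4812468.16087
P_0 = D_1/(1+r)^1 + D_2/(1+r)^2 + D_3/(1+r)^3 + D_4/(1+r)^4 + D_5/(1+r)^5 + TV/(1+r)^5
    = 211498.20144 + 209025.65052 + 206582.00533 + 204166.92793 + 201780.08435 + 2830374.69663 = 3863427.56619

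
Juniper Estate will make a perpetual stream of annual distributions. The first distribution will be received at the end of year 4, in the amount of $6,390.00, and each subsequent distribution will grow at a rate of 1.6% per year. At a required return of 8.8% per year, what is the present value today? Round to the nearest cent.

Value at end of year 3: C₁ / (r − g) = $6,390.00 / (0.088 − 0.016) = $88,750.0000
Discount to today: PV = $88,750.0000 / (1 + 0.088)^3 = $88,750.0000 / 1.287913 = $68,909.91

$68909.91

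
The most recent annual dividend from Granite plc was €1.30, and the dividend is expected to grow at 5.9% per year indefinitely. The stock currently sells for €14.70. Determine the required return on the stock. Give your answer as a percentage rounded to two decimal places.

D₁ = €1.30 × 1.059 = €1.3767
P = D₁/(r − g) ⇒ r = D₁/P + g = €1.3767/€14.70 + 0.059 = 0.093653 + 0.059 = 0.152653

15.27%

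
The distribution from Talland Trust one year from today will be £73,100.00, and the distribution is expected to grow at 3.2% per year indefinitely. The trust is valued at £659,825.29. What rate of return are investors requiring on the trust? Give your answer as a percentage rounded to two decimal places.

14.28%

P = D₁/(r − g) ⇒ r = D₁/P + g = £73,100.0000/£659,825.29 + 0.032 = 0.110787 + 0.032 = 0.142787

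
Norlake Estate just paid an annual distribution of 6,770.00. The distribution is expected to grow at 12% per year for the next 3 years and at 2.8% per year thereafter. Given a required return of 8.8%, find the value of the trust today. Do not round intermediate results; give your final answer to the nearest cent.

148059.59

D_1 = 7582.40000
D_2 = 8492.28800
D_3 = 9511.36256
Terminal value at year 3: TV = D_3×(1+g_2)/(r−g_2) = 9777.68071/0.06 = 162961.34519
P_0 = D_1/(1+r)^1 + D_2/(1+r)^2 + D_3/(1+r)^3 + TV/(1+r)^3
    = 6969.11765 + 7174.09170 + 7385.09439 + 126531.28392 = 148059.58766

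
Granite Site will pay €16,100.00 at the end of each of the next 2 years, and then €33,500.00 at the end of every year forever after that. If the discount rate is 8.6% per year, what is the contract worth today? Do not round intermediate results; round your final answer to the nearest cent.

PV of 2-year annuity: €16,100.00 × [1 − (1+0.086)^−2] / 0.086 = 28476.10133
Perpetuity value at year 2: €33,500.00 / 0.086 = 389534.88372
PV of perpetuity: 389534.88372 / (1+0.086)^2 = 330283.36854
Total PV = 28476.10133 + 330283.36854 = 358759.46987

€358759.47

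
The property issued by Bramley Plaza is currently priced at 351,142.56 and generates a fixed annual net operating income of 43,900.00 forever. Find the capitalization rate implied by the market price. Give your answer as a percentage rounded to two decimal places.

P = C/r ⇒ r = C/P = 43,900.00/351,142.56 = 0.125020

12.50%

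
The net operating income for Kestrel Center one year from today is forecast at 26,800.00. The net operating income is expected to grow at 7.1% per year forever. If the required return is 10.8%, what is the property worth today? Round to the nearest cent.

724324.32

Growing perpetuity: P = D₁ / (r − g) = 26,800.0000 / (0.108 − 0.071) = 724,324.32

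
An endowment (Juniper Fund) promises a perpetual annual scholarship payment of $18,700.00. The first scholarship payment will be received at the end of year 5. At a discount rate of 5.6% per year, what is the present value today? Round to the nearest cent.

Value at end of year 4: C / r = $18,700.00 / 0.056 = $333,928.5714
Discount to today: PV = $333,928.5714 / (1 + 0.056)^4 = $333,928.5714 / 1.243528 = $268,533.15

$268533.15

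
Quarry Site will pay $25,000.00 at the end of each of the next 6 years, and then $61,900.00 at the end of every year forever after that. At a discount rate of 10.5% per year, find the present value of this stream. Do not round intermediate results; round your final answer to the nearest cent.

PV of 6-year annuity: $25,000.00 × [1 − (1+0.105)^−6] / 0.105 = 107304.48469
Perpetuity value at year 6: $61,900.00 / 0.105 = 589523.80952
PV of perpetuity: 589523.80952 / (1+0.105)^6 = 323837.90542
Total PV = 107304.48469 + 323837.90542 = 431142.39012

$431142.39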